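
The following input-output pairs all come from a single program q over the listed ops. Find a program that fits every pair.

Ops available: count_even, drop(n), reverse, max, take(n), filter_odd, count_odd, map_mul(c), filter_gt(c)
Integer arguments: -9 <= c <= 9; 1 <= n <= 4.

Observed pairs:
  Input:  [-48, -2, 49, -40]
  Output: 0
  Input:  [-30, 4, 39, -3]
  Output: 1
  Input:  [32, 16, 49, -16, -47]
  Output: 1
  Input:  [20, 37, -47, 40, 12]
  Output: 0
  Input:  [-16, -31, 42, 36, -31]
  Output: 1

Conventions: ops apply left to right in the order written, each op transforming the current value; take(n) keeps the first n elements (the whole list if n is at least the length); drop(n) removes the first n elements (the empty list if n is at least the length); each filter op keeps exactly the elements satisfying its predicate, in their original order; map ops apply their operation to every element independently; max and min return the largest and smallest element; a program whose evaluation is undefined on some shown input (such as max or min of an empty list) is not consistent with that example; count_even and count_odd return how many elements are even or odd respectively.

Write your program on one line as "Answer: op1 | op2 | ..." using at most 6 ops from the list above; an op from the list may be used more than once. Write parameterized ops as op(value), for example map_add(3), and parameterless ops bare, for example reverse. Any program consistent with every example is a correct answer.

drop(1) | reverse | take(1) | filter_odd | count_odd

Check, running the answer program on each example:
  [-48, -2, 49, -40] -> [-2, 49, -40] -> [-40, 49, -2] -> [-40] -> [] -> 0
  [-30, 4, 39, -3] -> [4, 39, -3] -> [-3, 39, 4] -> [-3] -> [-3] -> 1
  [32, 16, 49, -16, -47] -> [16, 49, -16, -47] -> [-47, -16, 49, 16] -> [-47] -> [-47] -> 1
  [20, 37, -47, 40, 12] -> [37, -47, 40, 12] -> [12, 40, -47, 37] -> [12] -> [] -> 0
  [-16, -31, 42, 36, -31] -> [-31, 42, 36, -31] -> [-31, 36, 42, -31] -> [-31] -> [-31] -> 1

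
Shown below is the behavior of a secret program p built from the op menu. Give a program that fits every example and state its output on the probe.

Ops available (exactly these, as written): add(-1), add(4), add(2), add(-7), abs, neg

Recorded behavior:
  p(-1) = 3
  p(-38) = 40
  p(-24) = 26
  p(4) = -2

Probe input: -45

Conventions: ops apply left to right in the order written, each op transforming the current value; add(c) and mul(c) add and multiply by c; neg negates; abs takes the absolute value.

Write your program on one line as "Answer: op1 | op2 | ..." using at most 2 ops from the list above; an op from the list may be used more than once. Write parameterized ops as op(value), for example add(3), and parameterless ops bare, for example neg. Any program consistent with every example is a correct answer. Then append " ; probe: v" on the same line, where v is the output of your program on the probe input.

neg | add(2) ; probe: 47

Check, running the answer program on each example:
  -1 -> 1 -> 3
  -38 -> 38 -> 40
  -24 -> 24 -> 26
  4 -> -4 -> -2
  probe: -45 -> 45 -> 47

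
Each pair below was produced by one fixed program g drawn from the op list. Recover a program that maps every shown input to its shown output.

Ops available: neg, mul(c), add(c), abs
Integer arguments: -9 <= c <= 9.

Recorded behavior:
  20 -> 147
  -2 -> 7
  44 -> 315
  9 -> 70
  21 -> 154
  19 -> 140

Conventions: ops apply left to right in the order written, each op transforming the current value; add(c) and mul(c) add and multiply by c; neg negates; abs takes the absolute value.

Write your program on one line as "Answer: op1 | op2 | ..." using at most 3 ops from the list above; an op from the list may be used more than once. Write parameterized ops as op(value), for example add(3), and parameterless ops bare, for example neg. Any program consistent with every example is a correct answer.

add(1) | mul(-7) | abs

Check, running the answer program on each example:
  20 -> 21 -> -147 -> 147
  -2 -> -1 -> 7 -> 7
  44 -> 45 -> -315 -> 315
  9 -> 10 -> -70 -> 70
  21 -> 22 -> -154 -> 154
  19 -> 20 -> -140 -> 140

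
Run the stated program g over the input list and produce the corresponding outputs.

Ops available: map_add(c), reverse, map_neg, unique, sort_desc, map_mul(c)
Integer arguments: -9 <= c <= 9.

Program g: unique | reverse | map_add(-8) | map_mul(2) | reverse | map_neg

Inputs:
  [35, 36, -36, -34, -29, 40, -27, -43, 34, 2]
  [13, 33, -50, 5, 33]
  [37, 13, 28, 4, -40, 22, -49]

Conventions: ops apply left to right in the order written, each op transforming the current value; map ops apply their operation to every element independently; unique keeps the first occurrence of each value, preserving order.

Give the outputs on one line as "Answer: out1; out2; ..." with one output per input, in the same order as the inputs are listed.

[-54, -56, 88, 84, 74, -64, 70, 102, -52, 12]; [-10, -50, 116, 6]; [-58, -10, -40, 8, 96, -28, 114]

Execution, op by op:
  [35, 36, -36, -34, -29, 40, -27, -43, 34, 2] -> [35, 36, -36, -34, -29, 40, -27, -43, 34, 2] -> [2, 34, -43, -27, 40, -29, -34, -36, 36, 35] -> [-6, 26, -51, -35, 32, -37, -42, -44, 28, 27] -> [-12, 52, -102, -70, 64, -74, -84, -88, 56, 54] -> [54, 56, -88, -84, -74, 64, -70, -102, 52, -12] -> [-54, -56, 88, 84, 74, -64, 70, 102, -52, 12]
  [13, 33, -50, 5, 33] -> [13, 33, -50, 5] -> [5, -50, 33, 13] -> [-3, -58, 25, 5] -> [-6, -116, 50, 10] -> [10, 50, -116, -6] -> [-10, -50, 116, 6]
  [37, 13, 28, 4, -40, 22, -49] -> [37, 13, 28, 4, -40, 22, -49] -> [-49, 22, -40, 4, 28, 13, 37] -> [-57, 14, -48, -4, 20, 5, 29] -> [-114, 28, -96, -8, 40, 10, 58] -> [58, 10, 40, -8, -96, 28, -114] -> [-58, -10, -40, 8, 96, -28, 114]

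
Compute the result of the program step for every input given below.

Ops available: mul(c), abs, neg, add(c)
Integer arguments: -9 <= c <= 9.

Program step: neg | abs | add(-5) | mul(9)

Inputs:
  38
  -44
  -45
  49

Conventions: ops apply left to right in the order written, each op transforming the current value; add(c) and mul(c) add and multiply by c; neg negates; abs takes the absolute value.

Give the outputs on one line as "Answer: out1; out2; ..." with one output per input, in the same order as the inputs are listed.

297; 351; 360; 396

Execution, op by op:
  38 -> -38 -> 38 -> 33 -> 297
  -44 -> 44 -> 44 -> 39 -> 351
  -45 -> 45 -> 45 -> 40 -> 360
  49 -> -49 -> 49 -> 44 -> 396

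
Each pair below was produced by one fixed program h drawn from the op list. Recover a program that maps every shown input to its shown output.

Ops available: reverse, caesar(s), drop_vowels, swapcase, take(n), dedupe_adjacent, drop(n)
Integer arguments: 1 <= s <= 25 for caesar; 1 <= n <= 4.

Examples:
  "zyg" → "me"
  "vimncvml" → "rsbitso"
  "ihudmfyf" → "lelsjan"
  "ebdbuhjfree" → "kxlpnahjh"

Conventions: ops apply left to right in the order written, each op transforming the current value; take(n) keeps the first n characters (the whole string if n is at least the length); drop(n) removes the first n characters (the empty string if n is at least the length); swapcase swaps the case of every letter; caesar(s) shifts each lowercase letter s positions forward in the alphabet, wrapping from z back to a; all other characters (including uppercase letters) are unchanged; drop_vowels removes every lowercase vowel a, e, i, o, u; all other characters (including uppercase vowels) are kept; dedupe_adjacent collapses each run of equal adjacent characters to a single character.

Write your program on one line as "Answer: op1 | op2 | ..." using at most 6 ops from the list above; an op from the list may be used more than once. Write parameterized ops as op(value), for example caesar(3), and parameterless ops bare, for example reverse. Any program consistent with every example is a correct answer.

caesar(13) | drop(1) | reverse | dedupe_adjacent | caesar(19)

Check, running the answer program on each example:
  "zyg" -> "mlt" -> "lt" -> "tl" -> "tl" -> "me"
  "vimncvml" -> "ivzapizy" -> "vzapizy" -> "yzipazv" -> "yzipazv" -> "rsbitso"
  "ihudmfyf" -> "vuhqzsls" -> "uhqzsls" -> "slszqhu" -> "slszqhu" -> "lelsjan"
  "ebdbuhjfree" -> "roqohuwserr" -> "oqohuwserr" -> "rreswuhoqo" -> "reswuhoqo" -> "kxlpnahjh"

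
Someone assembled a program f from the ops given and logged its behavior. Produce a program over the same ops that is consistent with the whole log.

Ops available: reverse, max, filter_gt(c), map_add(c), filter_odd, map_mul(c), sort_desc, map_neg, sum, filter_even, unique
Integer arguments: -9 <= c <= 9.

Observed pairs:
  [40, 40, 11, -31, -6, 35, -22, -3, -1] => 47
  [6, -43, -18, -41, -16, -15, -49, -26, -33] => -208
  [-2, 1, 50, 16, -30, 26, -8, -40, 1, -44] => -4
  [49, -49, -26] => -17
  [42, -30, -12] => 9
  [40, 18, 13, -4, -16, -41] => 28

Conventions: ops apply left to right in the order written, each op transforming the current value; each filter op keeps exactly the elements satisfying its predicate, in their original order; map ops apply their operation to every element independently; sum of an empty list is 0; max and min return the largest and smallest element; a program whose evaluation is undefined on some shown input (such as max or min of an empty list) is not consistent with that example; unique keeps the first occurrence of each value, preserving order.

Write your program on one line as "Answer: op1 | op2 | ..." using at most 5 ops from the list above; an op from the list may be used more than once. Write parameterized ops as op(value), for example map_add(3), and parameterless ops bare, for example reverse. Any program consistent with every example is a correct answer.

unique | map_add(3) | sort_desc | sum

Check, running the answer program on each example:
  [40, 40, 11, -31, -6, 35, -22, -3, -1] -> [40, 11, -31, -6, 35, -22, -3, -1] -> [43, 14, -28, -3, 38, -19, 0, 2] -> [43, 38, 14, 2, 0, -3, -19, -28] -> 47
  [6, -43, -18, -41, -16, -15, -49, -26, -33] -> [6, -43, -18, -41, -16, -15, -49, -26, -33] -> [9, -40, -15, -38, -13, -12, -46, -23, -30] -> [9, -12, -13, -15, -23, -30, -38, -40, -46] -> -208
  [-2, 1, 50, 16, -30, 26, -8, -40, 1, -44] -> [-2, 1, 50, 16, -30, 26, -8, -40, -44] -> [1, 4, 53, 19, -27, 29, -5, -37, -41] -> [53, 29, 19, 4, 1, -5, -27, -37, -41] -> -4
  [49, -49, -26] -> [49, -49, -26] -> [52, -46, -23] -> [52, -23, -46] -> -17
  [42, -30, -12] -> [42, -30, -12] -> [45, -27, -9] -> [45, -9, -27] -> 9
  [40, 18, 13, -4, -16, -41] -> [40, 18, 13, -4, -16, -41] -> [43, 21, 16, -1, -13, -38] -> [43, 21, 16, -1, -13, -38] -> 28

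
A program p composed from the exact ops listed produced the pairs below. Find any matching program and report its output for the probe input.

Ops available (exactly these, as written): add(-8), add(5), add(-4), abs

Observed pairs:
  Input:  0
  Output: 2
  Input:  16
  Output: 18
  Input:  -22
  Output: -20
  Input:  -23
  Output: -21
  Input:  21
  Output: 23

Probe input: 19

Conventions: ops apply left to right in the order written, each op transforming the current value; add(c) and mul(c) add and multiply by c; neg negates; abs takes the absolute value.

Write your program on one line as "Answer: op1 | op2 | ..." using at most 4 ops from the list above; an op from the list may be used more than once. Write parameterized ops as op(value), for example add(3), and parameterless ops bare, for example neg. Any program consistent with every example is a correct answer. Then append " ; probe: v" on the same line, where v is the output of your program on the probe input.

add(5) | add(-8) | add(5) ; probe: 21

Check, running the answer program on each example:
  0 -> 5 -> -3 -> 2
  16 -> 21 -> 13 -> 18
  -22 -> -17 -> -25 -> -20
  -23 -> -18 -> -26 -> -21
  21 -> 26 -> 18 -> 23
  probe: 19 -> 24 -> 16 -> 21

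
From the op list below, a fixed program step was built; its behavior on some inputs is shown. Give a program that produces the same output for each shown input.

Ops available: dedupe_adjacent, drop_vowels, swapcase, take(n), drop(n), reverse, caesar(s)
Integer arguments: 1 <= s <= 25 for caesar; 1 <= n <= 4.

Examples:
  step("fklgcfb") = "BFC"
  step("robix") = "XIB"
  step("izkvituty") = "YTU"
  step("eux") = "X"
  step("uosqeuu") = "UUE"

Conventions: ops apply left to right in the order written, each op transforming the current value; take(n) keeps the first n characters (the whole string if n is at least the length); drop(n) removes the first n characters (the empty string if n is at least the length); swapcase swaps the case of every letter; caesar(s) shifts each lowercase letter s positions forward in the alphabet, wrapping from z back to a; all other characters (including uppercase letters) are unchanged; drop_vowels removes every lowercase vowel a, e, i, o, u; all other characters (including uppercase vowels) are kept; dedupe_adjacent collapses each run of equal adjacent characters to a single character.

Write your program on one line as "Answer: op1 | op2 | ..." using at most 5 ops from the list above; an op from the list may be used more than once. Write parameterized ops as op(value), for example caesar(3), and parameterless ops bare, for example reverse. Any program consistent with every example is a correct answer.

drop(2) | reverse | swapcase | take(3)

Check, running the answer program on each example:
  "fklgcfb" -> "lgcfb" -> "bfcgl" -> "BFCGL" -> "BFC"
  "robix" -> "bix" -> "xib" -> "XIB" -> "XIB"
  "izkvituty" -> "kvituty" -> "ytutivk" -> "YTUTIVK" -> "YTU"
  "eux" -> "x" -> "x" -> "X" -> "X"
  "uosqeuu" -> "sqeuu" -> "uueqs" -> "UUEQS" -> "UUE"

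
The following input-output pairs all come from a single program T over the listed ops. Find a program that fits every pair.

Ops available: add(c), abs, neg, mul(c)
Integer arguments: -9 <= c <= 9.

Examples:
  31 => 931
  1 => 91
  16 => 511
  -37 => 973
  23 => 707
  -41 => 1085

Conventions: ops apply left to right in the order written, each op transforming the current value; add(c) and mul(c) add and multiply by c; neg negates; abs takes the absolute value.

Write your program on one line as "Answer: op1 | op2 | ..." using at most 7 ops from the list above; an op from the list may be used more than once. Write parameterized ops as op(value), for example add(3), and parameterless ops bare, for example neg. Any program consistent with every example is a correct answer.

mul(-4) | add(-9) | neg | mul(-7) | neg | abs

Check, running the answer program on each example:
  31 -> -124 -> -133 -> 133 -> -931 -> 931 -> 931
  1 -> -4 -> -13 -> 13 -> -91 -> 91 -> 91
  16 -> -64 -> -73 -> 73 -> -511 -> 511 -> 511
  -37 -> 148 -> 139 -> -139 -> 973 -> -973 -> 973
  23 -> -92 -> -101 -> 101 -> -707 -> 707 -> 707
  -41 -> 164 -> 155 -> -155 -> 1085 -> -1085 -> 1085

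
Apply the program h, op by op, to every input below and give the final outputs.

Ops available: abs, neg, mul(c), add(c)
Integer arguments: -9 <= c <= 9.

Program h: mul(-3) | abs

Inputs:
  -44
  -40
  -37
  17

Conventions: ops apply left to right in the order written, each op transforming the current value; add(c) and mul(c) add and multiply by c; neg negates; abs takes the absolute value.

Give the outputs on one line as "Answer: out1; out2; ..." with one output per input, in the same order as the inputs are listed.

132; 120; 111; 51

Execution, op by op:
  -44 -> 132 -> 132
  -40 -> 120 -> 120
  -37 -> 111 -> 111
  17 -> -51 -> 51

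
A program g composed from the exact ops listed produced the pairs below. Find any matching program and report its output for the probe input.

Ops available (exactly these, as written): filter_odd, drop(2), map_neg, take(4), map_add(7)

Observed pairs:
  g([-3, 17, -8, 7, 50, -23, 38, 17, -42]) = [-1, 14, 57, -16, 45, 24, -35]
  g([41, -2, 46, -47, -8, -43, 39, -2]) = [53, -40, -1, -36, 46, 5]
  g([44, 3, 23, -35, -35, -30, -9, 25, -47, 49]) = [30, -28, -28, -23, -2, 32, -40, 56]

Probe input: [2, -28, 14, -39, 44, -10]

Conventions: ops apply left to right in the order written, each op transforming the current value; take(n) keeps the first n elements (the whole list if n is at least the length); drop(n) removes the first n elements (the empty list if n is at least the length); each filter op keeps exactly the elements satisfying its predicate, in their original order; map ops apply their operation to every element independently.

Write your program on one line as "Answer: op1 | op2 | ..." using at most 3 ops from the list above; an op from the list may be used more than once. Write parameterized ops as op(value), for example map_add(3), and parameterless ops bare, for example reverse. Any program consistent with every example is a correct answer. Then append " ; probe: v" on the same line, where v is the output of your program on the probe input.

map_add(7) | drop(2) ; probe: [21, -32, 51, -3]

Check, running the answer program on each example:
  [-3, 17, -8, 7, 50, -23, 38, 17, -42] -> [4, 24, -1, 14, 57, -16, 45, 24, -35] -> [-1, 14, 57, -16, 45, 24, -35]
  [41, -2, 46, -47, -8, -43, 39, -2] -> [48, 5, 53, -40, -1, -36, 46, 5] -> [53, -40, -1, -36, 46, 5]
  [44, 3, 23, -35, -35, -30, -9, 25, -47, 49] -> [51, 10, 30, -28, -28, -23, -2, 32, -40, 56] -> [30, -28, -28, -23, -2, 32, -40, 56]
  probe: [2, -28, 14, -39, 44, -10] -> [9, -21, 21, -32, 51, -3] -> [21, -32, 51, -3]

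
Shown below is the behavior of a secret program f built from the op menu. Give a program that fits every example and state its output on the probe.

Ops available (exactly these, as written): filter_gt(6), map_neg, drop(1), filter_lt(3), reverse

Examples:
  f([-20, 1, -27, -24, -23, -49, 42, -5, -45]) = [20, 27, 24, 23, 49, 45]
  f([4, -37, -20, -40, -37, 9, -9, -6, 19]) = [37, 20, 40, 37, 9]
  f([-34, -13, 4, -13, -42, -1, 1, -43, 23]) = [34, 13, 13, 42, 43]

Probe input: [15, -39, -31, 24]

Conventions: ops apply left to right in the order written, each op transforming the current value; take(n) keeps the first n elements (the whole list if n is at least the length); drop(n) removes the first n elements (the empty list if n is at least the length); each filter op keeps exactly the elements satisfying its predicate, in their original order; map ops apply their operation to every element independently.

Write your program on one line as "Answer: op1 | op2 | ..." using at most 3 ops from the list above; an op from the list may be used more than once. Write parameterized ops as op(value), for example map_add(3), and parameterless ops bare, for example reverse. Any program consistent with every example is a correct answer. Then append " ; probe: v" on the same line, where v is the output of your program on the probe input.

map_neg | filter_gt(6) ; probe: [39, 31]

Check, running the answer program on each example:
  [-20, 1, -27, -24, -23, -49, 42, -5, -45] -> [20, -1, 27, 24, 23, 49, -42, 5, 45] -> [20, 27, 24, 23, 49, 45]
  [4, -37, -20, -40, -37, 9, -9, -6, 19] -> [-4, 37, 20, 40, 37, -9, 9, 6, -19] -> [37, 20, 40, 37, 9]
  [-34, -13, 4, -13, -42, -1, 1, -43, 23] -> [34, 13, -4, 13, 42, 1, -1, 43, -23] -> [34, 13, 13, 42, 43]
  probe: [15, -39, -31, 24] -> [-15, 39, 31, -24] -> [39, 31]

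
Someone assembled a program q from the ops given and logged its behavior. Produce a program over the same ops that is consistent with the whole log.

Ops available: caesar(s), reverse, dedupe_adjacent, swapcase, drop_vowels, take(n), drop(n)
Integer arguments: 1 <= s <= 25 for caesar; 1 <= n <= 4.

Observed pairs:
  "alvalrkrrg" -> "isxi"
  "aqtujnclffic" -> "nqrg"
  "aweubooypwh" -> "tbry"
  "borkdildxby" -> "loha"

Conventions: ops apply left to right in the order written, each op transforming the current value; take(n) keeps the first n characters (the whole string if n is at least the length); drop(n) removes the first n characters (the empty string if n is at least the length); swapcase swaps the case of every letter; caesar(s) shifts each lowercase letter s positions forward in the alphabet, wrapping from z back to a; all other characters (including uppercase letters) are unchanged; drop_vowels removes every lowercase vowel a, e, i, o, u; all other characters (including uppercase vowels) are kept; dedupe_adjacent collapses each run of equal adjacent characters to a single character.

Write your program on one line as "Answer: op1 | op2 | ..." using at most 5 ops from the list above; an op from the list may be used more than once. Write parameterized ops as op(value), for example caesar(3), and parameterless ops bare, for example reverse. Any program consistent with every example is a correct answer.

caesar(23) | dedupe_adjacent | drop(1) | take(4)

Check, running the answer program on each example:
  "alvalrkrrg" -> "xisxiohood" -> "xisxiohod" -> "isxiohod" -> "isxi"
  "aqtujnclffic" -> "xnqrgkziccfz" -> "xnqrgkzicfz" -> "nqrgkzicfz" -> "nqrg"
  "aweubooypwh" -> "xtbryllvmte" -> "xtbrylvmte" -> "tbrylvmte" -> "tbry"
  "borkdildxby" -> "ylohafiauyv" -> "ylohafiauyv" -> "lohafiauyv" -> "loha"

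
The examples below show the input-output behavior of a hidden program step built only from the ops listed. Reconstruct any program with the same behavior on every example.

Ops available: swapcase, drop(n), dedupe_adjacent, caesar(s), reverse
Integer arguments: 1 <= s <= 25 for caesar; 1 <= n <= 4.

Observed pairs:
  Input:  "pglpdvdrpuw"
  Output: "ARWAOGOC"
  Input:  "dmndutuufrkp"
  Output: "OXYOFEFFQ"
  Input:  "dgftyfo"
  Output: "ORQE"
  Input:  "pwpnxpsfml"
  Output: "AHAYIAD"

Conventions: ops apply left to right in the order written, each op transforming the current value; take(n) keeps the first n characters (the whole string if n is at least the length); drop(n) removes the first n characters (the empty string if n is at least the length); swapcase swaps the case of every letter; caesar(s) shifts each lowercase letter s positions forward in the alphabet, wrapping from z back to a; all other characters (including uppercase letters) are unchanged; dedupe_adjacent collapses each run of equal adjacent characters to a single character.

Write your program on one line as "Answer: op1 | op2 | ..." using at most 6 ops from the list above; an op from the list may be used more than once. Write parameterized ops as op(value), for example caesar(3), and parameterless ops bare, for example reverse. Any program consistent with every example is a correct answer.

caesar(11) | reverse | drop(3) | swapcase | reverse

Check, running the answer program on each example:
  "pglpdvdrpuw" -> "arwaogocafh" -> "hfacogoawra" -> "cogoawra" -> "COGOAWRA" -> "ARWAOGOC"
  "dmndutuufrkp" -> "oxyofeffqcva" -> "avcqffefoyxo" -> "qffefoyxo" -> "QFFEFOYXO" -> "OXYOFEFFQ"
  "dgftyfo" -> "orqejqz" -> "zqjeqro" -> "eqro" -> "EQRO" -> "ORQE"
  "pwpnxpsfml" -> "ahayiadqxw" -> "wxqdaiyaha" -> "daiyaha" -> "DAIYAHA" -> "AHAYIAD"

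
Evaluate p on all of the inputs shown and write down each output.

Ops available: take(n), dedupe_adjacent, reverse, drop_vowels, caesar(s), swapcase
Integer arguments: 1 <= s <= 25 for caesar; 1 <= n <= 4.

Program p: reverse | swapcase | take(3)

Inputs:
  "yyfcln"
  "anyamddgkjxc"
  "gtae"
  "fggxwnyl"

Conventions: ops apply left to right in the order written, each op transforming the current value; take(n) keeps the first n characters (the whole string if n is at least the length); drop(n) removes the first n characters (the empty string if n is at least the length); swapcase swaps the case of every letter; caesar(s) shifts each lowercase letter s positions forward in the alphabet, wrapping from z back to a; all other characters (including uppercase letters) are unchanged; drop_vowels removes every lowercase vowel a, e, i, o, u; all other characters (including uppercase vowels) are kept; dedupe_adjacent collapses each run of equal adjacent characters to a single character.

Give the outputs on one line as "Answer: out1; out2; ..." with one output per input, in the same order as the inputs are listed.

Execution, op by op:
  "yyfcln" -> "nlcfyy" -> "NLCFYY" -> "NLC"
  "anyamddgkjxc" -> "cxjkgddmayna" -> "CXJKGDDMAYNA" -> "CXJ"
  "gtae" -> "eatg" -> "EATG" -> "EAT"
  "fggxwnyl" -> "lynwxggf" -> "LYNWXGGF" -> "LYN"

"NLC"; "CXJ"; "EAT"; "LYN"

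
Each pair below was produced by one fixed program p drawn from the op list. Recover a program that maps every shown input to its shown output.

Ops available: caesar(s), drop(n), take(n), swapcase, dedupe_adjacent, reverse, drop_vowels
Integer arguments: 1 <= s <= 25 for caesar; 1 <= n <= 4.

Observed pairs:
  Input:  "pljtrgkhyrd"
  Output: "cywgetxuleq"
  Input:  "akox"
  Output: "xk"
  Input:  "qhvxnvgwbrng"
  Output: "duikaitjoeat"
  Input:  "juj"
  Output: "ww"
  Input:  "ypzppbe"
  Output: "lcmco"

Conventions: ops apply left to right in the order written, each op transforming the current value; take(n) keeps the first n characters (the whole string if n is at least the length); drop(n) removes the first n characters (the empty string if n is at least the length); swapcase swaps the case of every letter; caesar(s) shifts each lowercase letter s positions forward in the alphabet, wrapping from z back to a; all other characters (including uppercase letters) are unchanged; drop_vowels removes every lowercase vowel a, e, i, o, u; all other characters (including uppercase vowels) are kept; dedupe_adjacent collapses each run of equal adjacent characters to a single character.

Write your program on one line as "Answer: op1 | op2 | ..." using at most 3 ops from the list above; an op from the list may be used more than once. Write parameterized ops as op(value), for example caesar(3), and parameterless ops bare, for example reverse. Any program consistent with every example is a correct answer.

dedupe_adjacent | drop_vowels | caesar(13)

Check, running the answer program on each example:
  "pljtrgkhyrd" -> "pljtrgkhyrd" -> "pljtrgkhyrd" -> "cywgetxuleq"
  "akox" -> "akox" -> "kx" -> "xk"
  "qhvxnvgwbrng" -> "qhvxnvgwbrng" -> "qhvxnvgwbrng" -> "duikaitjoeat"
  "juj" -> "juj" -> "jj" -> "ww"
  "ypzppbe" -> "ypzpbe" -> "ypzpb" -> "lcmco"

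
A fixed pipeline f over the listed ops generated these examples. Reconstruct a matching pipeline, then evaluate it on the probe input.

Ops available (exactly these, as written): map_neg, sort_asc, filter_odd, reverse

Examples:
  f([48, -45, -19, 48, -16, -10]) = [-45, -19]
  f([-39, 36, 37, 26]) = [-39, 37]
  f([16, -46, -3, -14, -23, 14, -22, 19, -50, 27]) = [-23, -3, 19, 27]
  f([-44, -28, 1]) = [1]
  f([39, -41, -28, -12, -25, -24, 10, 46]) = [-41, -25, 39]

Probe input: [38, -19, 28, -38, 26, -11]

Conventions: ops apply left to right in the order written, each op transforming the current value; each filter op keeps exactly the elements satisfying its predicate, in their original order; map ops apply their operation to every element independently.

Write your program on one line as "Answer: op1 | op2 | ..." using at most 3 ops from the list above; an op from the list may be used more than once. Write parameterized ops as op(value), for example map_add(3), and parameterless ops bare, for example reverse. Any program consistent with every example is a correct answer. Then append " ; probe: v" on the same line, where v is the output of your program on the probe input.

sort_asc | filter_odd ; probe: [-19, -11]

Check, running the answer program on each example:
  [48, -45, -19, 48, -16, -10] -> [-45, -19, -16, -10, 48, 48] -> [-45, -19]
  [-39, 36, 37, 26] -> [-39, 26, 36, 37] -> [-39, 37]
  [16, -46, -3, -14, -23, 14, -22, 19, -50, 27] -> [-50, -46, -23, -22, -14, -3, 14, 16, 19, 27] -> [-23, -3, 19, 27]
  [-44, -28, 1] -> [-44, -28, 1] -> [1]
  [39, -41, -28, -12, -25, -24, 10, 46] -> [-41, -28, -25, -24, -12, 10, 39, 46] -> [-41, -25, 39]
  probe: [38, -19, 28, -38, 26, -11] -> [-38, -19, -11, 26, 28, 38] -> [-19, -11]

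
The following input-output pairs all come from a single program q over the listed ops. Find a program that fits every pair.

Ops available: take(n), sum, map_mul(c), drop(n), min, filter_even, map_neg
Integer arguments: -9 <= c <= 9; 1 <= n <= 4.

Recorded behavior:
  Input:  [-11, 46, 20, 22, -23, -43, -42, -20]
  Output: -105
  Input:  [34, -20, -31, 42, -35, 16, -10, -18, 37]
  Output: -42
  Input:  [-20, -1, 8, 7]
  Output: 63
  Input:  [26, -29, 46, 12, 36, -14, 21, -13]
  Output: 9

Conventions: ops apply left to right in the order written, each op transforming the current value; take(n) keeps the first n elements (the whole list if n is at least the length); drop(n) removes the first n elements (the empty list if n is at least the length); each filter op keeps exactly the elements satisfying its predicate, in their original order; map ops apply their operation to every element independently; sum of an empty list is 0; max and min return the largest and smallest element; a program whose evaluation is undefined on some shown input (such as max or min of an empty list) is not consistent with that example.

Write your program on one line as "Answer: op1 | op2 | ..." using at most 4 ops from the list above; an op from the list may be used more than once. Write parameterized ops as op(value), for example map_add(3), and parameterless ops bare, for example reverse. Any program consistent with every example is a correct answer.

map_mul(-3) | take(2) | sum

Check, running the answer program on each example:
  [-11, 46, 20, 22, -23, -43, -42, -20] -> [33, -138, -60, -66, 69, 129, 126, 60] -> [33, -138] -> -105
  [34, -20, -31, 42, -35, 16, -10, -18, 37] -> [-102, 60, 93, -126, 105, -48, 30, 54, -111] -> [-102, 60] -> -42
  [-20, -1, 8, 7] -> [60, 3, -24, -21] -> [60, 3] -> 63
  [26, -29, 46, 12, 36, -14, 21, -13] -> [-78, 87, -138, -36, -108, 42, -63, 39] -> [-78, 87] -> 9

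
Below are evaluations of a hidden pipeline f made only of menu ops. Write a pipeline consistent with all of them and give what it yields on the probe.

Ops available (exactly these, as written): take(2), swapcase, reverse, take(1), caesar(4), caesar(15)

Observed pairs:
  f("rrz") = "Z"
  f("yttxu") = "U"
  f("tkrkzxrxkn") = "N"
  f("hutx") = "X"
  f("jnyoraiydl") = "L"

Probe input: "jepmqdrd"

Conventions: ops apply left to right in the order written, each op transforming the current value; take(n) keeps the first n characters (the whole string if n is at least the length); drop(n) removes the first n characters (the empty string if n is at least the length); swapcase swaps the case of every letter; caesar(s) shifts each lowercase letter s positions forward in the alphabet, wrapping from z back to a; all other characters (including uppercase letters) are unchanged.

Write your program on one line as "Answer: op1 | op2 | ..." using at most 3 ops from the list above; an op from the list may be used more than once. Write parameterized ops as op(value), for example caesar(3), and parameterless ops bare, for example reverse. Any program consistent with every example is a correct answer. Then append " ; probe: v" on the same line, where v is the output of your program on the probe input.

swapcase | reverse | take(1) ; probe: "D"

Check, running the answer program on each example:
  "rrz" -> "RRZ" -> "ZRR" -> "Z"
  "yttxu" -> "YTTXU" -> "UXTTY" -> "U"
  "tkrkzxrxkn" -> "TKRKZXRXKN" -> "NKXRXZKRKT" -> "N"
  "hutx" -> "HUTX" -> "XTUH" -> "X"
  "jnyoraiydl" -> "JNYORAIYDL" -> "LDYIAROYNJ" -> "L"
  probe: "jepmqdrd" -> "JEPMQDRD" -> "DRDQMPEJ" -> "D"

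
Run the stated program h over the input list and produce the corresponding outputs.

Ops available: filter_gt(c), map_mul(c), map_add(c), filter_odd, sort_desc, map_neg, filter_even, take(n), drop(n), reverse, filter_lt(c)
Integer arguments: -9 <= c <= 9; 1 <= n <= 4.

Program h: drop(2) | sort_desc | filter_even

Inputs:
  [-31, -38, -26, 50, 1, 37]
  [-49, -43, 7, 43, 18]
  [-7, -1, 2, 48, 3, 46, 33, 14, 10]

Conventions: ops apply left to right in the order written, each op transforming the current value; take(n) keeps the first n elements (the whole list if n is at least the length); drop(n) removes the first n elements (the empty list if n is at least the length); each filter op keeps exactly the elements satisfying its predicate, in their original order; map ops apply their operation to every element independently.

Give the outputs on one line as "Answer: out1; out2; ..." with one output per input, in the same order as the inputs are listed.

[50, -26]; [18]; [48, 46, 14, 10, 2]

Execution, op by op:
  [-31, -38, -26, 50, 1, 37] -> [-26, 50, 1, 37] -> [50, 37, 1, -26] -> [50, -26]
  [-49, -43, 7, 43, 18] -> [7, 43, 18] -> [43, 18, 7] -> [18]
  [-7, -1, 2, 48, 3, 46, 33, 14, 10] -> [2, 48, 3, 46, 33, 14, 10] -> [48, 46, 33, 14, 10, 3, 2] -> [48, 46, 14, 10, 2]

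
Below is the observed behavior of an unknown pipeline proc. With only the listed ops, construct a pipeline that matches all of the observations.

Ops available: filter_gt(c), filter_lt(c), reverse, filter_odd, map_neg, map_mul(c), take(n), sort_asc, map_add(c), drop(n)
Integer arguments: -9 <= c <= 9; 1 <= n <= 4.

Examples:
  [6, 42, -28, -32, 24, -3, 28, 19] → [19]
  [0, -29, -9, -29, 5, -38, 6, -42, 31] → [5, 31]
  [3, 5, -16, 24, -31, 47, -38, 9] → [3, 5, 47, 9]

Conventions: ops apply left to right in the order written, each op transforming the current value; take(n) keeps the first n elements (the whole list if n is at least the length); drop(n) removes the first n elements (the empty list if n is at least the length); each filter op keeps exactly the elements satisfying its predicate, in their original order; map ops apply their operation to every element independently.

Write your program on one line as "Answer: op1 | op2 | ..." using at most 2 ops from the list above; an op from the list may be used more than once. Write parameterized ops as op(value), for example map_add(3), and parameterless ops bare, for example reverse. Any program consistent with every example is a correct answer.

filter_gt(-2) | filter_odd

Check, running the answer program on each example:
  [6, 42, -28, -32, 24, -3, 28, 19] -> [6, 42, 24, 28, 19] -> [19]
  [0, -29, -9, -29, 5, -38, 6, -42, 31] -> [0, 5, 6, 31] -> [5, 31]
  [3, 5, -16, 24, -31, 47, -38, 9] -> [3, 5, 24, 47, 9] -> [3, 5, 47, 9]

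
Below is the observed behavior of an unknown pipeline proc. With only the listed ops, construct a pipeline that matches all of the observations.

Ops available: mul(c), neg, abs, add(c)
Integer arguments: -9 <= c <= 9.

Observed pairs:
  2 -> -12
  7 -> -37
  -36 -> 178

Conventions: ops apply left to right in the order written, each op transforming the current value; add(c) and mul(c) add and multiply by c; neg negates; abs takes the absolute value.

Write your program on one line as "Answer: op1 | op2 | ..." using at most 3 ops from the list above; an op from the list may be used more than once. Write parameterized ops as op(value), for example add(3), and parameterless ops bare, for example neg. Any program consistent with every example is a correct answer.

mul(-5) | add(-2)

Check, running the answer program on each example:
  2 -> -10 -> -12
  7 -> -35 -> -37
  -36 -> 180 -> 178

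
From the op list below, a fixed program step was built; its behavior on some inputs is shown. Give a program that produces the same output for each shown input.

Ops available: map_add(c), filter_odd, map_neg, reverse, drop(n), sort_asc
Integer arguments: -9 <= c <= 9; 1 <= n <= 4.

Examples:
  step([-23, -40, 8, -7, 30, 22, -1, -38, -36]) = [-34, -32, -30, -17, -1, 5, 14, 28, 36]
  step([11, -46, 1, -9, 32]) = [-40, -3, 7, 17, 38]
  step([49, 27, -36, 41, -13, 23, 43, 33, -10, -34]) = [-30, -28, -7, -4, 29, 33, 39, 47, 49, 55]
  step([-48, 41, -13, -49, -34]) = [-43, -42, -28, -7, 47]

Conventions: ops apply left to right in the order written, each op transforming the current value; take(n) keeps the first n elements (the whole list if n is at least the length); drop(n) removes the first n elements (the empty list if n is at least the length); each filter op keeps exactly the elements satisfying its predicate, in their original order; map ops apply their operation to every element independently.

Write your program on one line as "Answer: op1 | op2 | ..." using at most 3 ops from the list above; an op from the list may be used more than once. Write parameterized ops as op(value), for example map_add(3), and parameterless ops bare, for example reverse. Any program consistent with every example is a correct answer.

map_add(6) | reverse | sort_asc

Check, running the answer program on each example:
  [-23, -40, 8, -7, 30, 22, -1, -38, -36] -> [-17, -34, 14, -1, 36, 28, 5, -32, -30] -> [-30, -32, 5, 28, 36, -1, 14, -34, -17] -> [-34, -32, -30, -17, -1, 5, 14, 28, 36]
  [11, -46, 1, -9, 32] -> [17, -40, 7, -3, 38] -> [38, -3, 7, -40, 17] -> [-40, -3, 7, 17, 38]
  [49, 27, -36, 41, -13, 23, 43, 33, -10, -34] -> [55, 33, -30, 47, -7, 29, 49, 39, -4, -28] -> [-28, -4, 39, 49, 29, -7, 47, -30, 33, 55] -> [-30, -28, -7, -4, 29, 33, 39, 47, 49, 55]
  [-48, 41, -13, -49, -34] -> [-42, 47, -7, -43, -28] -> [-28, -43, -7, 47, -42] -> [-43, -42, -28, -7, 47]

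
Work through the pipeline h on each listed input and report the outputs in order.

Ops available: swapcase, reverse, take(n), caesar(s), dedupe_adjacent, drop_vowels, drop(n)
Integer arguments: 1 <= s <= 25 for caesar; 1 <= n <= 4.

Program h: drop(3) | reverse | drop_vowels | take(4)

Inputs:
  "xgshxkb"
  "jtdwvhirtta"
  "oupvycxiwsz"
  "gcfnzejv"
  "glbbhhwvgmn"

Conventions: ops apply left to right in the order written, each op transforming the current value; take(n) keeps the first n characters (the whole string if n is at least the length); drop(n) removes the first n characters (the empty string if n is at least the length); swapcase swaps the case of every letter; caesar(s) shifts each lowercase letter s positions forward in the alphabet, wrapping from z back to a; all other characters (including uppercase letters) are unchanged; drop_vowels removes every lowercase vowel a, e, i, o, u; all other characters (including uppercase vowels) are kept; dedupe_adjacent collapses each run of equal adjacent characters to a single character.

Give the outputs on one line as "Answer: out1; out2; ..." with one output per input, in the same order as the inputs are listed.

"bkxh"; "ttrh"; "zswx"; "vjzn"; "nmgv"

Execution, op by op:
  "xgshxkb" -> "hxkb" -> "bkxh" -> "bkxh" -> "bkxh"
  "jtdwvhirtta" -> "wvhirtta" -> "attrihvw" -> "ttrhvw" -> "ttrh"
  "oupvycxiwsz" -> "vycxiwsz" -> "zswixcyv" -> "zswxcyv" -> "zswx"
  "gcfnzejv" -> "nzejv" -> "vjezn" -> "vjzn" -> "vjzn"
  "glbbhhwvgmn" -> "bhhwvgmn" -> "nmgvwhhb" -> "nmgvwhhb" -> "nmgv"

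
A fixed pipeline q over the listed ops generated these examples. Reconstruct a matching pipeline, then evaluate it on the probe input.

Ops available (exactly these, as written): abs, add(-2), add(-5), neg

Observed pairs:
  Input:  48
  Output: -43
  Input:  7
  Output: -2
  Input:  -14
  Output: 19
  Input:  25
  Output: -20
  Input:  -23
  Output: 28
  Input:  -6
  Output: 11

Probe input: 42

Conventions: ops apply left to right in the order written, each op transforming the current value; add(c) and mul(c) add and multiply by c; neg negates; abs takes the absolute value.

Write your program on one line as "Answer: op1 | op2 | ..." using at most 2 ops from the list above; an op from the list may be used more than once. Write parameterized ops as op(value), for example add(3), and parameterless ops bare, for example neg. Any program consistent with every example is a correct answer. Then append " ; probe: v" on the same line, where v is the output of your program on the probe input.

add(-5) | neg ; probe: -37

Check, running the answer program on each example:
  48 -> 43 -> -43
  7 -> 2 -> -2
  -14 -> -19 -> 19
  25 -> 20 -> -20
  -23 -> -28 -> 28
  -6 -> -11 -> 11
  probe: 42 -> 37 -> -37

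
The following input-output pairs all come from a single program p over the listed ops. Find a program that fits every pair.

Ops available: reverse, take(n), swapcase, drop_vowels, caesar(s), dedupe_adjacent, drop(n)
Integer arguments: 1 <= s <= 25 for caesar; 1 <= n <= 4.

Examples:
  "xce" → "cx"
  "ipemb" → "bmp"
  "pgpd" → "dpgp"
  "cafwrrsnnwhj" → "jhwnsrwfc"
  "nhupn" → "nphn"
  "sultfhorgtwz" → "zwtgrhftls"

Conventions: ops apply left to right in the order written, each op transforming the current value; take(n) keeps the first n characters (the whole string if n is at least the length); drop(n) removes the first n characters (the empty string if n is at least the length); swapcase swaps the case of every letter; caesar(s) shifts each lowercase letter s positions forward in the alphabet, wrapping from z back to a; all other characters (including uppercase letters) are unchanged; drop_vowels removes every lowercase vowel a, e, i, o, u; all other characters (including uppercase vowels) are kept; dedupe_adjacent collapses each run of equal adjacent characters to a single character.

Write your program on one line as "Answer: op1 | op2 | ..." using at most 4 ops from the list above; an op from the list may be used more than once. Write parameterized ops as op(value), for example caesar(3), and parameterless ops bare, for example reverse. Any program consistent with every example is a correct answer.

reverse | drop_vowels | dedupe_adjacent

Check, running the answer program on each example:
  "xce" -> "ecx" -> "cx" -> "cx"
  "ipemb" -> "bmepi" -> "bmp" -> "bmp"
  "pgpd" -> "dpgp" -> "dpgp" -> "dpgp"
  "cafwrrsnnwhj" -> "jhwnnsrrwfac" -> "jhwnnsrrwfc" -> "jhwnsrwfc"
  "nhupn" -> "npuhn" -> "nphn" -> "nphn"
  "sultfhorgtwz" -> "zwtgrohftlus" -> "zwtgrhftls" -> "zwtgrhftls"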